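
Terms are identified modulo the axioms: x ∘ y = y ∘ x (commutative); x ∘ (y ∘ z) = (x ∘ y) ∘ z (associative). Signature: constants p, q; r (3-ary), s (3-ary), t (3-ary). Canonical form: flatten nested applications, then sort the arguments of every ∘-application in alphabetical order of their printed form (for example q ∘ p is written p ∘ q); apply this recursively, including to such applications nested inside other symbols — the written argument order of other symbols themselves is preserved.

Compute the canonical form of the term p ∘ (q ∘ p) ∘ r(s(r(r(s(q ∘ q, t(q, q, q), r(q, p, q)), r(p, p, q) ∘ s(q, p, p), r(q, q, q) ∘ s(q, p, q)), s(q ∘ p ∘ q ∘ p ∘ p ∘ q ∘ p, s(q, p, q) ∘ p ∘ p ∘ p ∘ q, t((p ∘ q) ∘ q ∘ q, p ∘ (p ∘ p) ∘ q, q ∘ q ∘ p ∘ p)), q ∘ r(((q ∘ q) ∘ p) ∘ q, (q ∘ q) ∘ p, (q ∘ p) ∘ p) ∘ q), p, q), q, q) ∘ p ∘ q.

Answer: p ∘ p ∘ p ∘ q ∘ q ∘ r(s(r(r(s(q ∘ q, t(q, q, q), r(q, p, q)), r(p, p, q) ∘ s(q, p, p), r(q, q, q) ∘ s(q, p, q)), s(p ∘ p ∘ p ∘ p ∘ q ∘ q ∘ q, p ∘ p ∘ p ∘ q ∘ s(q, p, q), t(p ∘ q ∘ q ∘ q, p ∘ p ∘ p ∘ q, p ∘ p ∘ q ∘ q)), q ∘ q ∘ r(p ∘ q ∘ q ∘ q, p ∘ q ∘ q, p ∘ p ∘ q)), p, q), q, q)

Derivation:
Merge nested applications:  p ∘ q ∘ p ∘ r(s(r(r(s(q ∘ q, t(q, q, q), r(q, p, q)), r(p, p, q) ∘ s(q, p, p), r(q, q, q) ∘ s(q, p, q)), s(q ∘ p ∘ q ∘ p ∘ p ∘ q ∘ p, s(q, p, q) ∘ p ∘ p ∘ p ∘ q, t((p ∘ q) ∘ q ∘ q, p ∘ (p ∘ p) ∘ q, q ∘ q ∘ p ∘ p)), q ∘ r(((q ∘ q) ∘ p) ∘ q, (q ∘ q) ∘ p, (q ∘ p) ∘ p) ∘ q), p, q), q, q) ∘ p ∘ q
Inside:  r(s(r(r(s(q ∘ q, t(q, q, q), r(q, p, q)), r(p, p, q) ∘ s(q, p, p), r(q, q, q) ∘ s(q, p, q)), s(q ∘ p ∘ q ∘ p ∘ p ∘ q ∘ p, s(q, p, q) ∘ p ∘ p ∘ p ∘ q, t((p ∘ q) ∘ q ∘ q, p ∘ (p ∘ p) ∘ q, q ∘ q ∘ p ∘ p)), q ∘ r(((q ∘ q) ∘ p) ∘ q, (q ∘ q) ∘ p, (q ∘ p) ∘ p) ∘ q), p, q), q, q)  →  r(s(r(r(s(q ∘ q, t(q, q, q), r(q, p, q)), r(p, p, q) ∘ s(q, p, p), r(q, q, q) ∘ s(q, p, q)), s(p ∘ p ∘ p ∘ p ∘ q ∘ q ∘ q, p ∘ p ∘ p ∘ q ∘ s(q, p, q), t(p ∘ q ∘ q ∘ q, p ∘ p ∘ p ∘ q, p ∘ p ∘ q ∘ q)), q ∘ q ∘ r(p ∘ q ∘ q ∘ q, p ∘ q ∘ q, p ∘ p ∘ q)), p, q), q, q)
Order the arguments:  p ∘ p ∘ p ∘ q ∘ q ∘ r(s(r(r(s(q ∘ q, t(q, q, q), r(q, p, q)), r(p, p, q) ∘ s(q, p, p), r(q, q, q) ∘ s(q, p, q)), s(p ∘ p ∘ p ∘ p ∘ q ∘ q ∘ q, p ∘ p ∘ p ∘ q ∘ s(q, p, q), t(p ∘ q ∘ q ∘ q, p ∘ p ∘ p ∘ q, p ∘ p ∘ q ∘ q)), q ∘ q ∘ r(p ∘ q ∘ q ∘ q, p ∘ q ∘ q, p ∘ p ∘ q)), p, q), q, q)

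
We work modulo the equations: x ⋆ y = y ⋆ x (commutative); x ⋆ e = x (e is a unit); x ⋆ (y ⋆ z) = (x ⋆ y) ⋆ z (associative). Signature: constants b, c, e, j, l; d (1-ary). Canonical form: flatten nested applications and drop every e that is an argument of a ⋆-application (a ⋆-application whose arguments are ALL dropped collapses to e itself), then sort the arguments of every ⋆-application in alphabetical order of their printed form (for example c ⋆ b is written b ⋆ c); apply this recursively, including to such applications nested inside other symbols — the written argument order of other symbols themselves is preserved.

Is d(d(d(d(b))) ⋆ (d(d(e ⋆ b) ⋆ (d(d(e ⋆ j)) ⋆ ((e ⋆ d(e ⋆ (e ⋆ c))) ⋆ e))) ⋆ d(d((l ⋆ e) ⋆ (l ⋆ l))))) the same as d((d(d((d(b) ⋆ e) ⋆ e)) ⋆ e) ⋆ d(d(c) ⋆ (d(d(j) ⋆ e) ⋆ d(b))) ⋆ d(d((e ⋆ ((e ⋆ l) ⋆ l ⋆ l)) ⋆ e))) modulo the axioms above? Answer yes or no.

Left:  d(d(d(d(b))) ⋆ (d(d(e ⋆ b) ⋆ (d(d(e ⋆ j)) ⋆ ((e ⋆ d(e ⋆ (e ⋆ c))) ⋆ e))) ⋆ d(d((l ⋆ e) ⋆ (l ⋆ l)))))
  Work inside:  d(d(d(b))) ⋆ (d(d(e ⋆ b) ⋆ (d(d(e ⋆ j)) ⋆ ((e ⋆ d(e ⋆ (e ⋆ c))) ⋆ e))) ⋆ d(d((l ⋆ e) ⋆ (l ⋆ l))))
  Merge nested applications:  d(d(d(b))) ⋆ d(d(e ⋆ b) ⋆ (d(d(e ⋆ j)) ⋆ ((e ⋆ d(e ⋆ (e ⋆ c))) ⋆ e))) ⋆ d(d((l ⋆ e) ⋆ (l ⋆ l)))
  Simplify inside:  d(d(e ⋆ b) ⋆ (d(d(e ⋆ j)) ⋆ ((e ⋆ d(e ⋆ (e ⋆ c))) ⋆ e)))  →  d(d(b) ⋆ d(c) ⋆ d(d(j)))
  Simplify inside:  d(d((l ⋆ e) ⋆ (l ⋆ l)))  →  d(d(l ⋆ l ⋆ l))
  Sort:  d(d(b) ⋆ d(c) ⋆ d(d(j))) ⋆ d(d(d(b))) ⋆ d(d(l ⋆ l ⋆ l))
  Rebuild:  d(d(d(b) ⋆ d(c) ⋆ d(d(j))) ⋆ d(d(d(b))) ⋆ d(d(l ⋆ l ⋆ l)))
Right:  d((d(d((d(b) ⋆ e) ⋆ e)) ⋆ e) ⋆ d(d(c) ⋆ (d(d(j) ⋆ e) ⋆ d(b))) ⋆ d(d((e ⋆ ((e ⋆ l) ⋆ l ⋆ l)) ⋆ e)))
  Descend into:  (d(d((d(b) ⋆ e) ⋆ e)) ⋆ e) ⋆ d(d(c) ⋆ (d(d(j) ⋆ e) ⋆ d(b))) ⋆ d(d((e ⋆ ((e ⋆ l) ⋆ l ⋆ l)) ⋆ e))
  Un-nest:  d(d((d(b) ⋆ e) ⋆ e)) ⋆ e ⋆ d(d(c) ⋆ (d(d(j) ⋆ e) ⋆ d(b))) ⋆ d(d((e ⋆ ((e ⋆ l) ⋆ l ⋆ l)) ⋆ e))
  Canonicalize subterm:  d(d((d(b) ⋆ e) ⋆ e))  →  d(d(d(b)))
  Simplify inside:  d(d(c) ⋆ (d(d(j) ⋆ e) ⋆ d(b)))  →  d(d(b) ⋆ d(c) ⋆ d(d(j)))
  Simplify inside:  d(d((e ⋆ ((e ⋆ l) ⋆ l ⋆ l)) ⋆ e))  →  d(d(l ⋆ l ⋆ l))
  Unit:  drop e
  Sort arguments:  d(d(b) ⋆ d(c) ⋆ d(d(j))) ⋆ d(d(d(b))) ⋆ d(d(l ⋆ l ⋆ l))
  Rebuild:  d(d(d(b) ⋆ d(c) ⋆ d(d(j))) ⋆ d(d(d(b))) ⋆ d(d(l ⋆ l ⋆ l)))

Answer: yes — both canonical forms are d(d(d(b) ⋆ d(c) ⋆ d(d(j))) ⋆ d(d(d(b))) ⋆ d(d(l ⋆ l ⋆ l)))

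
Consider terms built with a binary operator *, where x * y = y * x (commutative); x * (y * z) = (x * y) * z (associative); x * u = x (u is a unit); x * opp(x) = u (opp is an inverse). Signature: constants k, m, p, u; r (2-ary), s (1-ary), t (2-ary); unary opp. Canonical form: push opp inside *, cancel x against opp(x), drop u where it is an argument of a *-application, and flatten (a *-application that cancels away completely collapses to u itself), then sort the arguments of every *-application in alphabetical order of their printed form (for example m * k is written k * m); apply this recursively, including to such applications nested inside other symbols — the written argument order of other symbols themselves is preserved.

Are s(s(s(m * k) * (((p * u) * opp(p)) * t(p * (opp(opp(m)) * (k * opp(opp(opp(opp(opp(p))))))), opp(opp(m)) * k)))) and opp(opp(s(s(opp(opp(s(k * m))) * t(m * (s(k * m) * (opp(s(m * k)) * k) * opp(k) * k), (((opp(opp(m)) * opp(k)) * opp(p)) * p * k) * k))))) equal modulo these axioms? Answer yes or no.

Left:  s(s(s(m * k) * (((p * u) * opp(p)) * t(p * (opp(opp(m)) * (k * opp(opp(opp(opp(opp(p))))))), opp(opp(m)) * k))))
  Descend into:  s(m * k) * (((p * u) * opp(p)) * t(p * (opp(opp(m)) * (k * opp(opp(opp(opp(opp(p))))))), opp(opp(m)) * k))
  Push opp inside:  distribute opp over * and collapse double opp
  Inverses cancel:  p cancels
  Combine occurrences:  s(k * m) * t(k * m, k * m)
  Rebuild:  s(s(s(k * m) * t(k * m, k * m)))
Right:  opp(opp(s(s(opp(opp(s(k * m))) * t(m * (s(k * m) * (opp(s(m * k)) * k) * opp(k) * k), (((opp(opp(m)) * opp(k)) * opp(p)) * p * k) * k)))))
  Push opp inside:  distribute opp over * and collapse double opp
  Collect terms:  s(s(s(k * m) * t(k * m, k * m)))

Answer: yes — both canonical forms are s(s(s(k * m) * t(k * m, k * m)))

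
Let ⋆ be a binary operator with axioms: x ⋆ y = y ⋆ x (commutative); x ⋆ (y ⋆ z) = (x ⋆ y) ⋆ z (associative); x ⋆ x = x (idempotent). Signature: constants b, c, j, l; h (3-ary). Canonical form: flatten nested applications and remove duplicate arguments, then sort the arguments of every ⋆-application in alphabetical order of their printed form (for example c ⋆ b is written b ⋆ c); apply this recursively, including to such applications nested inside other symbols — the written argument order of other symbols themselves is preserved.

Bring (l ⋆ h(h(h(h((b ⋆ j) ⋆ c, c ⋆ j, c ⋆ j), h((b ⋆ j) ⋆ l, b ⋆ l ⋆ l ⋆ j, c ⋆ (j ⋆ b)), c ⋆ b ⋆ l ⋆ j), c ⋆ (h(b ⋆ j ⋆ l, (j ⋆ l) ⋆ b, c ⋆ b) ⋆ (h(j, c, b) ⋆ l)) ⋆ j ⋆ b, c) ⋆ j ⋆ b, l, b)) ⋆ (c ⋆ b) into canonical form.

Flatten:  l ⋆ h(h(h(h((b ⋆ j) ⋆ c, c ⋆ j, c ⋆ j), h((b ⋆ j) ⋆ l, b ⋆ l ⋆ l ⋆ j, c ⋆ (j ⋆ b)), c ⋆ b ⋆ l ⋆ j), c ⋆ (h(b ⋆ j ⋆ l, (j ⋆ l) ⋆ b, c ⋆ b) ⋆ (h(j, c, b) ⋆ l)) ⋆ j ⋆ b, c) ⋆ j ⋆ b, l, b) ⋆ c ⋆ b
Simplify inside:  h(h(h(h((b ⋆ j) ⋆ c, c ⋆ j, c ⋆ j), h((b ⋆ j) ⋆ l, b ⋆ l ⋆ l ⋆ j, c ⋆ (j ⋆ b)), c ⋆ b ⋆ l ⋆ j), c ⋆ (h(b ⋆ j ⋆ l, (j ⋆ l) ⋆ b, c ⋆ b) ⋆ (h(j, c, b) ⋆ l)) ⋆ j ⋆ b, c) ⋆ j ⋆ b, l, b)  →  h(b ⋆ h(h(h(b ⋆ c ⋆ j, c ⋆ j, c ⋆ j), h(b ⋆ j ⋆ l, b ⋆ j ⋆ l, b ⋆ c ⋆ j), b ⋆ c ⋆ j ⋆ l), b ⋆ c ⋆ h(b ⋆ j ⋆ l, b ⋆ j ⋆ l, b ⋆ c) ⋆ h(j, c, b) ⋆ j ⋆ l, c) ⋆ j, l, b)
Sort:  b ⋆ c ⋆ h(b ⋆ h(h(h(b ⋆ c ⋆ j, c ⋆ j, c ⋆ j), h(b ⋆ j ⋆ l, b ⋆ j ⋆ l, b ⋆ c ⋆ j), b ⋆ c ⋆ j ⋆ l), b ⋆ c ⋆ h(b ⋆ j ⋆ l, b ⋆ j ⋆ l, b ⋆ c) ⋆ h(j, c, b) ⋆ j ⋆ l, c) ⋆ j, l, b) ⋆ l

Answer: b ⋆ c ⋆ h(b ⋆ h(h(h(b ⋆ c ⋆ j, c ⋆ j, c ⋆ j), h(b ⋆ j ⋆ l, b ⋆ j ⋆ l, b ⋆ c ⋆ j), b ⋆ c ⋆ j ⋆ l), b ⋆ c ⋆ h(b ⋆ j ⋆ l, b ⋆ j ⋆ l, b ⋆ c) ⋆ h(j, c, b) ⋆ j ⋆ l, c) ⋆ j, l, b) ⋆ l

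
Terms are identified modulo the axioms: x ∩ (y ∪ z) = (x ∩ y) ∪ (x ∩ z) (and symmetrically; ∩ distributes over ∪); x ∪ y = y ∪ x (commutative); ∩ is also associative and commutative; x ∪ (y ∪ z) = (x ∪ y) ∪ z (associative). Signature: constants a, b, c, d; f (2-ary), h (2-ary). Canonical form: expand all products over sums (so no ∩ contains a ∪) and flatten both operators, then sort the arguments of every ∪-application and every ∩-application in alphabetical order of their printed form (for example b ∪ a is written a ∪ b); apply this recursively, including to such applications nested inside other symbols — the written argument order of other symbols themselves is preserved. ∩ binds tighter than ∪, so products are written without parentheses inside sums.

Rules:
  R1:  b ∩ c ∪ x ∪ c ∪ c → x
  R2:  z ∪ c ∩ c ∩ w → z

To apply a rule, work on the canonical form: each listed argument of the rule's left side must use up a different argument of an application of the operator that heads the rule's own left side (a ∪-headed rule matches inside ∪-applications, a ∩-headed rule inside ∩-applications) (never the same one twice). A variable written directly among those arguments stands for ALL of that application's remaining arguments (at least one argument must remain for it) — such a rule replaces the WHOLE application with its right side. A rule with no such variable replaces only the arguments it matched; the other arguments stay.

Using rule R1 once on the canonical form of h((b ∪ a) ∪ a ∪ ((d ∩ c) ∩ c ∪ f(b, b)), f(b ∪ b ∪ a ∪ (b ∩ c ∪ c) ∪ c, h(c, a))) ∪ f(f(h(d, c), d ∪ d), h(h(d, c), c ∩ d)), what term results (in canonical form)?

Answer: f(f(h(d, c), d ∪ d), h(h(d, c), c ∩ d)) ∪ h(a ∪ a ∪ b ∪ c ∩ c ∩ d ∪ f(b, b), f(a ∪ b ∪ b, h(c, a)))

Derivation:
Canonical form:  f(f(h(d, c), d ∪ d), h(h(d, c), c ∩ d)) ∪ h(a ∪ a ∪ b ∪ c ∩ c ∩ d ∪ f(b, b), f(a ∪ b ∪ b ∪ b ∩ c ∪ c ∪ c, h(c, a)))
Apply R1:  consuming b ∩ c, c, c;  x := a ∪ b ∪ b
The variable takes the whole remainder — replace the entire application.
New term:  f(f(h(d, c), d ∪ d), h(h(d, c), c ∩ d)) ∪ h(a ∪ a ∪ b ∪ c ∩ c ∩ d ∪ f(b, b), f(a ∪ b ∪ b, h(c, a)))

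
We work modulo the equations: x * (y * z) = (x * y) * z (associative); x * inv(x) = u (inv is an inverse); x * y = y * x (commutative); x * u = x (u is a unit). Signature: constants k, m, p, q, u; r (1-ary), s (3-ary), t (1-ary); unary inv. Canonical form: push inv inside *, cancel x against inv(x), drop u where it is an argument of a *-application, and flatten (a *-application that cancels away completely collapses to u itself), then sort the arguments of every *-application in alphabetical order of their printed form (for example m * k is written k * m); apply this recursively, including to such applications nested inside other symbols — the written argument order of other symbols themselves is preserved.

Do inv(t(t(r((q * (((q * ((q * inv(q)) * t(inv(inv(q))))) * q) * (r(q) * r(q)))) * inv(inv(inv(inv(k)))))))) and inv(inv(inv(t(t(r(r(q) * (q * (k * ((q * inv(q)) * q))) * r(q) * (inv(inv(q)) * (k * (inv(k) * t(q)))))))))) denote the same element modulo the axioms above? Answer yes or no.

Left:  inv(t(t(r((q * (((q * ((q * inv(q)) * t(inv(inv(q))))) * q) * (r(q) * r(q)))) * inv(inv(inv(inv(k))))))))
  Push inv inside:  distribute inv over * and collapse double inv
  Combine occurrences:  inv(t(t(r(k * q * q * q * r(q) * r(q) * t(q)))))
Right:  inv(inv(inv(t(t(r(r(q) * (q * (k * ((q * inv(q)) * q))) * r(q) * (inv(inv(q)) * (k * (inv(k) * t(q))))))))))
  Push inv inside:  distribute inv over * and collapse double inv
  Collect:  inv(t(t(r(k * q * q * q * r(q) * r(q) * t(q)))))

Answer: yes — both canonical forms are inv(t(t(r(k * q * q * q * r(q) * r(q) * t(q)))))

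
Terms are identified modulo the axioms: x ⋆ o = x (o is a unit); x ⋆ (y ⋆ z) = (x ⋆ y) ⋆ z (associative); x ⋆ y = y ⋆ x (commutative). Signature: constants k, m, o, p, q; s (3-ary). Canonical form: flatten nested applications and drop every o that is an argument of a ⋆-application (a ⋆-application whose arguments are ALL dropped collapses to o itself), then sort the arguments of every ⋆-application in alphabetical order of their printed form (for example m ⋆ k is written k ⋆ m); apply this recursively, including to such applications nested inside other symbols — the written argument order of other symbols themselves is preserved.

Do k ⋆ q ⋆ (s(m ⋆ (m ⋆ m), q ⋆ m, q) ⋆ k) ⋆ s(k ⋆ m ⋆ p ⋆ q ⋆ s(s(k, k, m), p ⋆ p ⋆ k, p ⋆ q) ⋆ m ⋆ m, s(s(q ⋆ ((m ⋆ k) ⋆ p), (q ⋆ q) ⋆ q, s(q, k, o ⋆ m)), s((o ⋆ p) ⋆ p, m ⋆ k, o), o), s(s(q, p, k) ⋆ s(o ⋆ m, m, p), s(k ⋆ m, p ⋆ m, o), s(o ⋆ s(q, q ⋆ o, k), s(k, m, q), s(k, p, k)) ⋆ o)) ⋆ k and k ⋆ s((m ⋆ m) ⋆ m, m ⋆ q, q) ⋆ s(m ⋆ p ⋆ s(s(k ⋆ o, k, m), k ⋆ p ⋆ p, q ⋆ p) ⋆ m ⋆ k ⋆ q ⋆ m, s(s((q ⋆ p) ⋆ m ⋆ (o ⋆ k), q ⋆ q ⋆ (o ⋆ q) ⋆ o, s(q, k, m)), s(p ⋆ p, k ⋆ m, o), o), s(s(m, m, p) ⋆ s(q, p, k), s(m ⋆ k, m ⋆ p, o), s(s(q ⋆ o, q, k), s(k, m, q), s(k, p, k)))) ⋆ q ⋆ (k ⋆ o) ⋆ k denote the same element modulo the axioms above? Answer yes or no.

Answer: yes — both canonical forms are k ⋆ k ⋆ k ⋆ q ⋆ s(k ⋆ m ⋆ m ⋆ m ⋆ p ⋆ q ⋆ s(s(k, k, m), k ⋆ p ⋆ p, p ⋆ q), s(s(k ⋆ m ⋆ p ⋆ q, q ⋆ q ⋆ q, s(q, k, m)), s(p ⋆ p, k ⋆ m, o), o), s(s(m, m, p) ⋆ s(q, p, k), s(k ⋆ m, m ⋆ p, o), s(s(q, q, k), s(k, m, q), s(k, p, k)))) ⋆ s(m ⋆ m ⋆ m, m ⋆ q, q)

Derivation:
Left:  k ⋆ q ⋆ (s(m ⋆ (m ⋆ m), q ⋆ m, q) ⋆ k) ⋆ s(k ⋆ m ⋆ p ⋆ q ⋆ s(s(k, k, m), p ⋆ p ⋆ k, p ⋆ q) ⋆ m ⋆ m, s(s(q ⋆ ((m ⋆ k) ⋆ p), (q ⋆ q) ⋆ q, s(q, k, o ⋆ m)), s((o ⋆ p) ⋆ p, m ⋆ k, o), o), s(s(q, p, k) ⋆ s(o ⋆ m, m, p), s(k ⋆ m, p ⋆ m, o), s(o ⋆ s(q, q ⋆ o, k), s(k, m, q), s(k, p, k)) ⋆ o)) ⋆ k
  Un-nest:  k ⋆ q ⋆ s(m ⋆ (m ⋆ m), q ⋆ m, q) ⋆ k ⋆ s(k ⋆ m ⋆ p ⋆ q ⋆ s(s(k, k, m), p ⋆ p ⋆ k, p ⋆ q) ⋆ m ⋆ m, s(s(q ⋆ ((m ⋆ k) ⋆ p), (q ⋆ q) ⋆ q, s(q, k, o ⋆ m)), s((o ⋆ p) ⋆ p, m ⋆ k, o), o), s(s(q, p, k) ⋆ s(o ⋆ m, m, p), s(k ⋆ m, p ⋆ m, o), s(o ⋆ s(q, q ⋆ o, k), s(k, m, q), s(k, p, k)) ⋆ o)) ⋆ k
  Inside:  s(m ⋆ (m ⋆ m), q ⋆ m, q)  →  s(m ⋆ m ⋆ m, m ⋆ q, q)
  Canonicalize subterm:  s(k ⋆ m ⋆ p ⋆ q ⋆ s(s(k, k, m), p ⋆ p ⋆ k, p ⋆ q) ⋆ m ⋆ m, s(s(q ⋆ ((m ⋆ k) ⋆ p), (q ⋆ q) ⋆ q, s(q, k, o ⋆ m)), s((o ⋆ p) ⋆ p, m ⋆ k, o), o), s(s(q, p, k) ⋆ s(o ⋆ m, m, p), s(k ⋆ m, p ⋆ m, o), s(o ⋆ s(q, q ⋆ o, k), s(k, m, q), s(k, p, k)) ⋆ o))  →  s(k ⋆ m ⋆ m ⋆ m ⋆ p ⋆ q ⋆ s(s(k, k, m), k ⋆ p ⋆ p, p ⋆ q), s(s(k ⋆ m ⋆ p ⋆ q, q ⋆ q ⋆ q, s(q, k, m)), s(p ⋆ p, k ⋆ m, o), o), s(s(m, m, p) ⋆ s(q, p, k), s(k ⋆ m, m ⋆ p, o), s(s(q, q, k), s(k, m, q), s(k, p, k))))
  Order the arguments:  k ⋆ k ⋆ k ⋆ q ⋆ s(k ⋆ m ⋆ m ⋆ m ⋆ p ⋆ q ⋆ s(s(k, k, m), k ⋆ p ⋆ p, p ⋆ q), s(s(k ⋆ m ⋆ p ⋆ q, q ⋆ q ⋆ q, s(q, k, m)), s(p ⋆ p, k ⋆ m, o), o), s(s(m, m, p) ⋆ s(q, p, k), s(k ⋆ m, m ⋆ p, o), s(s(q, q, k), s(k, m, q), s(k, p, k)))) ⋆ s(m ⋆ m ⋆ m, m ⋆ q, q)
Right:  k ⋆ s((m ⋆ m) ⋆ m, m ⋆ q, q) ⋆ s(m ⋆ p ⋆ s(s(k ⋆ o, k, m), k ⋆ p ⋆ p, q ⋆ p) ⋆ m ⋆ k ⋆ q ⋆ m, s(s((q ⋆ p) ⋆ m ⋆ (o ⋆ k), q ⋆ q ⋆ (o ⋆ q) ⋆ o, s(q, k, m)), s(p ⋆ p, k ⋆ m, o), o), s(s(m, m, p) ⋆ s(q, p, k), s(m ⋆ k, m ⋆ p, o), s(s(q ⋆ o, q, k), s(k, m, q), s(k, p, k)))) ⋆ q ⋆ (k ⋆ o) ⋆ k
  Un-nest:  k ⋆ s((m ⋆ m) ⋆ m, m ⋆ q, q) ⋆ s(m ⋆ p ⋆ s(s(k ⋆ o, k, m), k ⋆ p ⋆ p, q ⋆ p) ⋆ m ⋆ k ⋆ q ⋆ m, s(s((q ⋆ p) ⋆ m ⋆ (o ⋆ k), q ⋆ q ⋆ (o ⋆ q) ⋆ o, s(q, k, m)), s(p ⋆ p, k ⋆ m, o), o), s(s(m, m, p) ⋆ s(q, p, k), s(m ⋆ k, m ⋆ p, o), s(s(q ⋆ o, q, k), s(k, m, q), s(k, p, k)))) ⋆ q ⋆ k ⋆ o ⋆ k
  Simplify inside:  s((m ⋆ m) ⋆ m, m ⋆ q, q)  →  s(m ⋆ m ⋆ m, m ⋆ q, q)
  Simplify inside:  s(m ⋆ p ⋆ s(s(k ⋆ o, k, m), k ⋆ p ⋆ p, q ⋆ p) ⋆ m ⋆ k ⋆ q ⋆ m, s(s((q ⋆ p) ⋆ m ⋆ (o ⋆ k), q ⋆ q ⋆ (o ⋆ q) ⋆ o, s(q, k, m)), s(p ⋆ p, k ⋆ m, o), o), s(s(m, m, p) ⋆ s(q, p, k), s(m ⋆ k, m ⋆ p, o), s(s(q ⋆ o, q, k), s(k, m, q), s(k, p, k))))  →  s(k ⋆ m ⋆ m ⋆ m ⋆ p ⋆ q ⋆ s(s(k, k, m), k ⋆ p ⋆ p, p ⋆ q), s(s(k ⋆ m ⋆ p ⋆ q, q ⋆ q ⋆ q, s(q, k, m)), s(p ⋆ p, k ⋆ m, o), o), s(s(m, m, p) ⋆ s(q, p, k), s(k ⋆ m, m ⋆ p, o), s(s(q, q, k), s(k, m, q), s(k, p, k))))
  Drop the unit:  drop o
  Order the arguments:  k ⋆ k ⋆ k ⋆ q ⋆ s(k ⋆ m ⋆ m ⋆ m ⋆ p ⋆ q ⋆ s(s(k, k, m), k ⋆ p ⋆ p, p ⋆ q), s(s(k ⋆ m ⋆ p ⋆ q, q ⋆ q ⋆ q, s(q, k, m)), s(p ⋆ p, k ⋆ m, o), o), s(s(m, m, p) ⋆ s(q, p, k), s(k ⋆ m, m ⋆ p, o), s(s(q, q, k), s(k, m, q), s(k, p, k)))) ⋆ s(m ⋆ m ⋆ m, m ⋆ q, q)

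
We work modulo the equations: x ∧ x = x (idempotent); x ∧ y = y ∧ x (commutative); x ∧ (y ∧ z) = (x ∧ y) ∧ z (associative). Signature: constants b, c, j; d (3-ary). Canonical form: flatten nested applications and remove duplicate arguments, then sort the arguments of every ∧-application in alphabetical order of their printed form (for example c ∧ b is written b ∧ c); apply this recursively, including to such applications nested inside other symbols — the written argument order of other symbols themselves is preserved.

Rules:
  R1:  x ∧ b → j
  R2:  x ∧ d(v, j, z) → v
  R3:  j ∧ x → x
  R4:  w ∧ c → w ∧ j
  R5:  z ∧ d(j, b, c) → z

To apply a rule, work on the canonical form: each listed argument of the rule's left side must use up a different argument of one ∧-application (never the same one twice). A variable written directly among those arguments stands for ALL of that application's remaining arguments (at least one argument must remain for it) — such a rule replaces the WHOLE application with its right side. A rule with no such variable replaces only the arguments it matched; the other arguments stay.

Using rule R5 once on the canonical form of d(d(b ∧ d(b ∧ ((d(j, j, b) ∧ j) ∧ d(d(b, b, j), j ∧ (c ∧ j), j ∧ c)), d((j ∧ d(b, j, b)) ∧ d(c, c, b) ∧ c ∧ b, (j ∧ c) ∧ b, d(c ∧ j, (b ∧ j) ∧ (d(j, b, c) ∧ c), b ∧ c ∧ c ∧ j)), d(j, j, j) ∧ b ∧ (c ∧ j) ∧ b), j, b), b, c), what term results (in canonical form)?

Canonical form:  d(d(b ∧ d(b ∧ d(d(b, b, j), c ∧ j, c ∧ j) ∧ d(j, j, b) ∧ j, d(b ∧ c ∧ d(b, j, b) ∧ d(c, c, b) ∧ j, b ∧ c ∧ j, d(c ∧ j, b ∧ c ∧ d(j, b, c) ∧ j, b ∧ c ∧ j)), b ∧ c ∧ d(j, j, j) ∧ j), j, b), b, c)
Match R5:  consume d(j, b, c);  z := b ∧ c ∧ j
The variable takes the whole remainder — replace the entire application.
Result:  d(d(b ∧ d(b ∧ d(d(b, b, j), c ∧ j, c ∧ j) ∧ d(j, j, b) ∧ j, d(b ∧ c ∧ d(b, j, b) ∧ d(c, c, b) ∧ j, b ∧ c ∧ j, d(c ∧ j, b ∧ c ∧ j, b ∧ c ∧ j)), b ∧ c ∧ d(j, j, j) ∧ j), j, b), b, c)

Answer: d(d(b ∧ d(b ∧ d(d(b, b, j), c ∧ j, c ∧ j) ∧ d(j, j, b) ∧ j, d(b ∧ c ∧ d(b, j, b) ∧ d(c, c, b) ∧ j, b ∧ c ∧ j, d(c ∧ j, b ∧ c ∧ j, b ∧ c ∧ j)), b ∧ c ∧ d(j, j, j) ∧ j), j, b), b, c)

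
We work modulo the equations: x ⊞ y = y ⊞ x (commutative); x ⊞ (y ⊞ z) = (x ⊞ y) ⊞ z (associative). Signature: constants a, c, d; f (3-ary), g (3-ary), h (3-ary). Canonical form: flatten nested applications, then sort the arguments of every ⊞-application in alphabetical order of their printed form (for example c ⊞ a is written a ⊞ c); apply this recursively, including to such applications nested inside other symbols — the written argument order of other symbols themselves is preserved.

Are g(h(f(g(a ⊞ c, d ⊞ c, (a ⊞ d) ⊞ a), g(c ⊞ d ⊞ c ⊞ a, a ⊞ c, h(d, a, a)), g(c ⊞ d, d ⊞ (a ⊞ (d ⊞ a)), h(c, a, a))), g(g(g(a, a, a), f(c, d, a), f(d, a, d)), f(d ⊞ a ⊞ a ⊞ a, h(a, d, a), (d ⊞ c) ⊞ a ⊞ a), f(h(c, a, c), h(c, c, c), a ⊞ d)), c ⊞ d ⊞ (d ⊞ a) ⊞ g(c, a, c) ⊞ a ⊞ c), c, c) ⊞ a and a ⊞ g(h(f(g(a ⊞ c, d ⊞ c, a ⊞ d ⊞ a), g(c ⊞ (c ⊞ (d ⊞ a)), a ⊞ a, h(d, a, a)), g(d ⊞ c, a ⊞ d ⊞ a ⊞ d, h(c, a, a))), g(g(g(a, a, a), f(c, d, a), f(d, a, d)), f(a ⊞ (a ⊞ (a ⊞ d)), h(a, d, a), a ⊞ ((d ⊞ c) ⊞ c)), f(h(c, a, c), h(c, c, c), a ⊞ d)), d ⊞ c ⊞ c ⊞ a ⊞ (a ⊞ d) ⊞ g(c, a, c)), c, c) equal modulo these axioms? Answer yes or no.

Left:  g(h(f(g(a ⊞ c, d ⊞ c, (a ⊞ d) ⊞ a), g(c ⊞ d ⊞ c ⊞ a, a ⊞ c, h(d, a, a)), g(c ⊞ d, d ⊞ (a ⊞ (d ⊞ a)), h(c, a, a))), g(g(g(a, a, a), f(c, d, a), f(d, a, d)), f(d ⊞ a ⊞ a ⊞ a, h(a, d, a), (d ⊞ c) ⊞ a ⊞ a), f(h(c, a, c), h(c, c, c), a ⊞ d)), c ⊞ d ⊞ (d ⊞ a) ⊞ g(c, a, c) ⊞ a ⊞ c), c, c) ⊞ a
  Inside:  g(h(f(g(a ⊞ c, d ⊞ c, (a ⊞ d) ⊞ a), g(c ⊞ d ⊞ c ⊞ a, a ⊞ c, h(d, a, a)), g(c ⊞ d, d ⊞ (a ⊞ (d ⊞ a)), h(c, a, a))), g(g(g(a, a, a), f(c, d, a), f(d, a, d)), f(d ⊞ a ⊞ a ⊞ a, h(a, d, a), (d ⊞ c) ⊞ a ⊞ a), f(h(c, a, c), h(c, c, c), a ⊞ d)), c ⊞ d ⊞ (d ⊞ a) ⊞ g(c, a, c) ⊞ a ⊞ c), c, c)  →  g(h(f(g(a ⊞ c, c ⊞ d, a ⊞ a ⊞ d), g(a ⊞ c ⊞ c ⊞ d, a ⊞ c, h(d, a, a)), g(c ⊞ d, a ⊞ a ⊞ d ⊞ d, h(c, a, a))), g(g(g(a, a, a), f(c, d, a), f(d, a, d)), f(a ⊞ a ⊞ a ⊞ d, h(a, d, a), a ⊞ a ⊞ c ⊞ d), f(h(c, a, c), h(c, c, c), a ⊞ d)), a ⊞ a ⊞ c ⊞ c ⊞ d ⊞ d ⊞ g(c, a, c)), c, c)
  Sort arguments:  a ⊞ g(h(f(g(a ⊞ c, c ⊞ d, a ⊞ a ⊞ d), g(a ⊞ c ⊞ c ⊞ d, a ⊞ c, h(d, a, a)), g(c ⊞ d, a ⊞ a ⊞ d ⊞ d, h(c, a, a))), g(g(g(a, a, a), f(c, d, a), f(d, a, d)), f(a ⊞ a ⊞ a ⊞ d, h(a, d, a), a ⊞ a ⊞ c ⊞ d), f(h(c, a, c), h(c, c, c), a ⊞ d)), a ⊞ a ⊞ c ⊞ c ⊞ d ⊞ d ⊞ g(c, a, c)), c, c)
Right:  a ⊞ g(h(f(g(a ⊞ c, d ⊞ c, a ⊞ d ⊞ a), g(c ⊞ (c ⊞ (d ⊞ a)), a ⊞ a, h(d, a, a)), g(d ⊞ c, a ⊞ d ⊞ a ⊞ d, h(c, a, a))), g(g(g(a, a, a), f(c, d, a), f(d, a, d)), f(a ⊞ (a ⊞ (a ⊞ d)), h(a, d, a), a ⊞ ((d ⊞ c) ⊞ c)), f(h(c, a, c), h(c, c, c), a ⊞ d)), d ⊞ c ⊞ c ⊞ a ⊞ (a ⊞ d) ⊞ g(c, a, c)), c, c)
  Canonicalize subterm:  g(h(f(g(a ⊞ c, d ⊞ c, a ⊞ d ⊞ a), g(c ⊞ (c ⊞ (d ⊞ a)), a ⊞ a, h(d, a, a)), g(d ⊞ c, a ⊞ d ⊞ a ⊞ d, h(c, a, a))), g(g(g(a, a, a), f(c, d, a), f(d, a, d)), f(a ⊞ (a ⊞ (a ⊞ d)), h(a, d, a), a ⊞ ((d ⊞ c) ⊞ c)), f(h(c, a, c), h(c, c, c), a ⊞ d)), d ⊞ c ⊞ c ⊞ a ⊞ (a ⊞ d) ⊞ g(c, a, c)), c, c)  →  g(h(f(g(a ⊞ c, c ⊞ d, a ⊞ a ⊞ d), g(a ⊞ c ⊞ c ⊞ d, a ⊞ a, h(d, a, a)), g(c ⊞ d, a ⊞ a ⊞ d ⊞ d, h(c, a, a))), g(g(g(a, a, a), f(c, d, a), f(d, a, d)), f(a ⊞ a ⊞ a ⊞ d, h(a, d, a), a ⊞ c ⊞ c ⊞ d), f(h(c, a, c), h(c, c, c), a ⊞ d)), a ⊞ a ⊞ c ⊞ c ⊞ d ⊞ d ⊞ g(c, a, c)), c, c)
  Sort:  a ⊞ g(h(f(g(a ⊞ c, c ⊞ d, a ⊞ a ⊞ d), g(a ⊞ c ⊞ c ⊞ d, a ⊞ a, h(d, a, a)), g(c ⊞ d, a ⊞ a ⊞ d ⊞ d, h(c, a, a))), g(g(g(a, a, a), f(c, d, a), f(d, a, d)), f(a ⊞ a ⊞ a ⊞ d, h(a, d, a), a ⊞ c ⊞ c ⊞ d), f(h(c, a, c), h(c, c, c), a ⊞ d)), a ⊞ a ⊞ c ⊞ c ⊞ d ⊞ d ⊞ g(c, a, c)), c, c)

Answer: no — a ⊞ g(h(f(g(a ⊞ c, c ⊞ d, a ⊞ a ⊞ d), g(a ⊞ c ⊞ c ⊞ d, a ⊞ c, h(d, a, a)), g(c ⊞ d, a ⊞ a ⊞ d ⊞ d, h(c, a, a))), g(g(g(a, a, a), f(c, d, a), f(d, a, d)), f(a ⊞ a ⊞ a ⊞ d, h(a, d, a), a ⊞ a ⊞ c ⊞ d), f(h(c, a, c), h(c, c, c), a ⊞ d)), a ⊞ a ⊞ c ⊞ c ⊞ d ⊞ d ⊞ g(c, a, c)), c, c) vs a ⊞ g(h(f(g(a ⊞ c, c ⊞ d, a ⊞ a ⊞ d), g(a ⊞ c ⊞ c ⊞ d, a ⊞ a, h(d, a, a)), g(c ⊞ d, a ⊞ a ⊞ d ⊞ d, h(c, a, a))), g(g(g(a, a, a), f(c, d, a), f(d, a, d)), f(a ⊞ a ⊞ a ⊞ d, h(a, d, a), a ⊞ c ⊞ c ⊞ d), f(h(c, a, c), h(c, c, c), a ⊞ d)), a ⊞ a ⊞ c ⊞ c ⊞ d ⊞ d ⊞ g(c, a, c)), c, c)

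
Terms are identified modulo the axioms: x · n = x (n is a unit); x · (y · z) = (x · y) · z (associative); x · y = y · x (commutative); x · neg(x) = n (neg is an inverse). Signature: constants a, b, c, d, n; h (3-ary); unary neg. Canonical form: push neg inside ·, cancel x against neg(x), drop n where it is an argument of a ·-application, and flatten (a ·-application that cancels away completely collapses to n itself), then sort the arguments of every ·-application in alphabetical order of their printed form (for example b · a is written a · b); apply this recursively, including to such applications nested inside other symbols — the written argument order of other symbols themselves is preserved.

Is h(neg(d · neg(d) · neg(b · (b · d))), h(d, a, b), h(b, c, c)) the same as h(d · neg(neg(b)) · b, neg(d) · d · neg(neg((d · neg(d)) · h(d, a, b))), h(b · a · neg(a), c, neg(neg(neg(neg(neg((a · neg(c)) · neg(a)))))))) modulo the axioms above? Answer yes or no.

Left:  h(neg(d · neg(d) · neg(b · (b · d))), h(d, a, b), h(b, c, c))
  Work inside:  d · neg(d) · neg(b · (b · d))
  Push neg inside:  distribute neg over · and collapse double neg
  Collect terms:  neg(d) · neg(b) · neg(b)
  Order the arguments:  neg(b) · neg(b) · neg(d)
  Put back:  h(b · b · d, h(d, a, b), h(b, c, c))
Right:  h(d · neg(neg(b)) · b, neg(d) · d · neg(neg((d · neg(d)) · h(d, a, b))), h(b · a · neg(a), c, neg(neg(neg(neg(neg((a · neg(c)) · neg(a))))))))
  Descend into:  neg(d) · d · neg(neg((d · neg(d)) · h(d, a, b)))
  Push neg inside:  distribute neg over · and collapse double neg
  Cancel:  d cancels
  Combine occurrences:  h(d, a, b)
  Reassemble:  h(b · b · d, h(d, a, b), h(b, c, c))

Answer: yes — both canonical forms are h(b · b · d, h(d, a, b), h(b, c, c))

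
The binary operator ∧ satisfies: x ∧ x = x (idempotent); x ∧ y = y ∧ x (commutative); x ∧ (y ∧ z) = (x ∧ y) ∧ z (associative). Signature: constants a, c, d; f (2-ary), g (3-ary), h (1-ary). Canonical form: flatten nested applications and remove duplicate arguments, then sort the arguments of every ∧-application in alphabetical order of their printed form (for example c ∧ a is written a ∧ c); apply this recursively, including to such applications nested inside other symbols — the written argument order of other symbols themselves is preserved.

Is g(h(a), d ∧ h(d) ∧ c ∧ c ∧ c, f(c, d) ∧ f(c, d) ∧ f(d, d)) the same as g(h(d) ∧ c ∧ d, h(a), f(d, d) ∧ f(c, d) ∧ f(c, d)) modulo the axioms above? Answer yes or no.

Answer: no — g(h(a), c ∧ d ∧ h(d), f(c, d) ∧ f(d, d)) vs g(c ∧ d ∧ h(d), h(a), f(c, d) ∧ f(d, d))

Derivation:
Left:  g(h(a), d ∧ h(d) ∧ c ∧ c ∧ c, f(c, d) ∧ f(c, d) ∧ f(d, d))
  Work inside:  f(c, d) ∧ f(c, d) ∧ f(d, d)
  Drop duplicates:  drop duplicate f(c, d)
  Sort arguments:  f(c, d) ∧ f(d, d)
  Rebuild:  g(h(a), c ∧ d ∧ h(d), f(c, d) ∧ f(d, d))
Right:  g(h(d) ∧ c ∧ d, h(a), f(d, d) ∧ f(c, d) ∧ f(c, d))
  Focus inside:  f(d, d) ∧ f(c, d) ∧ f(c, d)
  Drop duplicates:  drop duplicate f(c, d)
  Sort:  f(c, d) ∧ f(d, d)
  Reassemble:  g(c ∧ d ∧ h(d), h(a), f(c, d) ∧ f(d, d))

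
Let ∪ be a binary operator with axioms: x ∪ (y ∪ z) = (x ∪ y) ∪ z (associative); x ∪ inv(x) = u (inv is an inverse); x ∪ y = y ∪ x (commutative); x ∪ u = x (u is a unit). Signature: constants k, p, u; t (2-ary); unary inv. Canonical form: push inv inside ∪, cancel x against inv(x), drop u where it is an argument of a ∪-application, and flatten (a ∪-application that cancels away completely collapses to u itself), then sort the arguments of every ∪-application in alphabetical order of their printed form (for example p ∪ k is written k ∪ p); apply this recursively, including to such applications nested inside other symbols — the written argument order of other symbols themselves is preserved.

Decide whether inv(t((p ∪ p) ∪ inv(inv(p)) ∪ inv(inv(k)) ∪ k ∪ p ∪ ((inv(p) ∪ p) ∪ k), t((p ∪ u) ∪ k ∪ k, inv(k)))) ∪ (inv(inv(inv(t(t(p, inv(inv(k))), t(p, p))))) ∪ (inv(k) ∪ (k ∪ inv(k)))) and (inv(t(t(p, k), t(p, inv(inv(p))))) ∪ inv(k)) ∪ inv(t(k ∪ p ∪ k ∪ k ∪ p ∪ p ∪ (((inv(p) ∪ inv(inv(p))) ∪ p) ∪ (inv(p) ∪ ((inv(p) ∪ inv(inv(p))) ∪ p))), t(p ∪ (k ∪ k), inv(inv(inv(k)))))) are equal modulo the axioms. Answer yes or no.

Answer: yes — both canonical forms are inv(k) ∪ inv(t(k ∪ k ∪ k ∪ p ∪ p ∪ p ∪ p, t(k ∪ k ∪ p, inv(k)))) ∪ inv(t(t(p, k), t(p, p)))

Derivation:
Left:  inv(t((p ∪ p) ∪ inv(inv(p)) ∪ inv(inv(k)) ∪ k ∪ p ∪ ((inv(p) ∪ p) ∪ k), t((p ∪ u) ∪ k ∪ k, inv(k)))) ∪ (inv(inv(inv(t(t(p, inv(inv(k))), t(p, p))))) ∪ (inv(k) ∪ (k ∪ inv(k))))
  Push inv inside:  distribute inv over ∪ and collapse double inv
  Collect terms:  inv(t(k ∪ k ∪ k ∪ p ∪ p ∪ p ∪ p, t(k ∪ k ∪ p, inv(k)))) ∪ inv(t(t(p, k), t(p, p))) ∪ inv(k)
  Sort arguments:  inv(k) ∪ inv(t(k ∪ k ∪ k ∪ p ∪ p ∪ p ∪ p, t(k ∪ k ∪ p, inv(k)))) ∪ inv(t(t(p, k), t(p, p)))
Right:  (inv(t(t(p, k), t(p, inv(inv(p))))) ∪ inv(k)) ∪ inv(t(k ∪ p ∪ k ∪ k ∪ p ∪ p ∪ (((inv(p) ∪ inv(inv(p))) ∪ p) ∪ (inv(p) ∪ ((inv(p) ∪ inv(inv(p))) ∪ p))), t(p ∪ (k ∪ k), inv(inv(inv(k))))))
  Push inv inside:  distribute inv over ∪ and collapse double inv
  Collect:  inv(t(t(p, k), t(p, p))) ∪ inv(k) ∪ inv(t(k ∪ k ∪ k ∪ p ∪ p ∪ p ∪ p, t(k ∪ k ∪ p, inv(k))))
  Sort arguments:  inv(k) ∪ inv(t(k ∪ k ∪ k ∪ p ∪ p ∪ p ∪ p, t(k ∪ k ∪ p, inv(k)))) ∪ inv(t(t(p, k), t(p, p)))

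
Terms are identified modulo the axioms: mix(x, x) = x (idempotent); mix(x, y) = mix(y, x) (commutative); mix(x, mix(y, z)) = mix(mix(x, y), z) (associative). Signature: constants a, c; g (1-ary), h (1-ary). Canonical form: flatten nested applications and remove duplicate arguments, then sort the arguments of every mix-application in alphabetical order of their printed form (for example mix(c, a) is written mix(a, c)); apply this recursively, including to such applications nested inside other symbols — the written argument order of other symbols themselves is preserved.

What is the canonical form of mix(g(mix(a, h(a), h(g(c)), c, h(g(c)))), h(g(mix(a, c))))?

Simplify inside:  g(mix(a, h(a), h(g(c)), c, h(g(c))))  →  g(mix(a, c, h(a), h(g(c))))
Sort arguments:  mix(g(mix(a, c, h(a), h(g(c)))), h(g(mix(a, c))))

Answer: mix(g(mix(a, c, h(a), h(g(c)))), h(g(mix(a, c))))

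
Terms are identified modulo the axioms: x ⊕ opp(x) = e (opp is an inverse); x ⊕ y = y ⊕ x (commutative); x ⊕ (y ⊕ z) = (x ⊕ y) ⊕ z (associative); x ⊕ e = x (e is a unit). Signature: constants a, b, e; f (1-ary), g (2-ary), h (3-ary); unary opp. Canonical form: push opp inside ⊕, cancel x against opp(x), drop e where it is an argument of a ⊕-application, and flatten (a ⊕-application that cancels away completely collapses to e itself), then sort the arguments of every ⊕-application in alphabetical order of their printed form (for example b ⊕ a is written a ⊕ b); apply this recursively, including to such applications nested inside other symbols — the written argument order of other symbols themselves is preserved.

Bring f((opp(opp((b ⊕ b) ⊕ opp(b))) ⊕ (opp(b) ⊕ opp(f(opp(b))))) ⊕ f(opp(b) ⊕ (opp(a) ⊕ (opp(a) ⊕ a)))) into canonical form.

Answer: f(f(opp(a) ⊕ opp(b)) ⊕ opp(f(opp(b))))

Derivation:
Descend into:  (opp(opp((b ⊕ b) ⊕ opp(b))) ⊕ (opp(b) ⊕ opp(f(opp(b))))) ⊕ f(opp(b) ⊕ (opp(a) ⊕ (opp(a) ⊕ a)))
Push opp inside:  distribute opp over ⊕ and collapse double opp
Cancel inverse pairs:  b cancels
Collect:  opp(f(opp(b))) ⊕ f(opp(a) ⊕ opp(b))
Order the arguments:  f(opp(a) ⊕ opp(b)) ⊕ opp(f(opp(b)))
Rebuild:  f(f(opp(a) ⊕ opp(b)) ⊕ opp(f(opp(b))))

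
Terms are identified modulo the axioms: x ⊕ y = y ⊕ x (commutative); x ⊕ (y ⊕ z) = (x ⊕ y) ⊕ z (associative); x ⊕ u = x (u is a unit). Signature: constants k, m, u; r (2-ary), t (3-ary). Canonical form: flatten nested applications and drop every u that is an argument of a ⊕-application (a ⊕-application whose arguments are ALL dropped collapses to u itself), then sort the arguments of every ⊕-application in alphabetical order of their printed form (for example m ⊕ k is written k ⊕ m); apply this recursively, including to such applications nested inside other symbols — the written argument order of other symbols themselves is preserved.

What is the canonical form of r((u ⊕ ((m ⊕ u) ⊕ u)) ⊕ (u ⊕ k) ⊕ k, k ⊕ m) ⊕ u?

Answer: r(k ⊕ k ⊕ m, k ⊕ m)

Derivation:
Inside:  r((u ⊕ ((m ⊕ u) ⊕ u)) ⊕ (u ⊕ k) ⊕ k, k ⊕ m)  →  r(k ⊕ k ⊕ m, k ⊕ m)
Unit:  drop u
Sort:  r(k ⊕ k ⊕ m, k ⊕ m)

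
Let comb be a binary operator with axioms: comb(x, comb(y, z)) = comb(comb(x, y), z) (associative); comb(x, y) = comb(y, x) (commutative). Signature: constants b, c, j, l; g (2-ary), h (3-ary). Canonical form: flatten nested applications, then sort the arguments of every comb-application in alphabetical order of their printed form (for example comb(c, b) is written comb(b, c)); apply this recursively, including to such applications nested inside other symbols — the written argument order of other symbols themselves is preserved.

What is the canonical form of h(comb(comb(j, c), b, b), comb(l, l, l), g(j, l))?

Answer: h(comb(b, b, c, j), comb(l, l, l), g(j, l))

Derivation:
Descend into:  comb(comb(j, c), b, b)
Un-nest:  comb(j, c, b, b)
Sort:  comb(b, b, c, j)
Put back:  h(comb(b, b, c, j), comb(l, l, l), g(j, l))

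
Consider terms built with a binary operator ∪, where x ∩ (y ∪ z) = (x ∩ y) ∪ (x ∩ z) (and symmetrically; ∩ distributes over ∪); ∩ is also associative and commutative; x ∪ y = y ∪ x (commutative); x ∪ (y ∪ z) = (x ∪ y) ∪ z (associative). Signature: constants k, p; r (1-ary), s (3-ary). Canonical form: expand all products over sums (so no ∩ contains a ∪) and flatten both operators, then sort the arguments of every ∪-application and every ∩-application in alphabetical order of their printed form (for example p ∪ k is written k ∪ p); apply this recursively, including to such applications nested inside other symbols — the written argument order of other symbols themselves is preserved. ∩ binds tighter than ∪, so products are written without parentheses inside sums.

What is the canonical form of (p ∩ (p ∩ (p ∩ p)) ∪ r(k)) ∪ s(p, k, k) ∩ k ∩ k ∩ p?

Answer: k ∩ k ∩ p ∩ s(p, k, k) ∪ p ∩ p ∩ p ∩ p ∪ r(k)

Derivation:
Flatten:  p ∩ p ∩ p ∩ p ∪ r(k) ∪ k ∩ k ∩ p ∩ s(p, k, k)
Sort:  k ∩ k ∩ p ∩ s(p, k, k) ∪ p ∩ p ∩ p ∩ p ∪ r(k)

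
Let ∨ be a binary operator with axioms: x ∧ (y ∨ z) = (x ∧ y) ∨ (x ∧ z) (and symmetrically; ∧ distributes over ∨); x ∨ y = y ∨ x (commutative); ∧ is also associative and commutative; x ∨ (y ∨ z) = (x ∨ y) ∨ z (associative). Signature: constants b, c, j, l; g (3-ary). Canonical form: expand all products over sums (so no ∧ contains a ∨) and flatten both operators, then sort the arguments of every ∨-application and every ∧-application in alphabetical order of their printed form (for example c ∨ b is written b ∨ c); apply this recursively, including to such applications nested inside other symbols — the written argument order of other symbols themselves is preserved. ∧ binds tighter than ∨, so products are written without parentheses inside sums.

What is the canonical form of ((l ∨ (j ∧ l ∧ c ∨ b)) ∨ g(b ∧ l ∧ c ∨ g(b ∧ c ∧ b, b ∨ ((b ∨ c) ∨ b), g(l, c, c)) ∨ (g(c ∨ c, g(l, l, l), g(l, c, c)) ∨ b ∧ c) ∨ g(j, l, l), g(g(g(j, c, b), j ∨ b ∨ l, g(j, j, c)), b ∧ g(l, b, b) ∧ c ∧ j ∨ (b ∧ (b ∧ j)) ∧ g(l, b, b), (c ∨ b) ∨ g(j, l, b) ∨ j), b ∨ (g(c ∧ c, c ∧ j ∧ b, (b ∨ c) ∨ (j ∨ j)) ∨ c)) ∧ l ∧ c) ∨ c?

Answer: b ∨ c ∨ c ∧ g(b ∧ c ∨ b ∧ c ∧ l ∨ g(b ∧ b ∧ c, b ∨ b ∨ b ∨ c, g(l, c, c)) ∨ g(c ∨ c, g(l, l, l), g(l, c, c)) ∨ g(j, l, l), g(g(g(j, c, b), b ∨ j ∨ l, g(j, j, c)), b ∧ b ∧ g(l, b, b) ∧ j ∨ b ∧ c ∧ g(l, b, b) ∧ j, b ∨ c ∨ g(j, l, b) ∨ j), b ∨ c ∨ g(c ∧ c, b ∧ c ∧ j, b ∨ c ∨ j ∨ j)) ∧ l ∨ c ∧ j ∧ l ∨ l

Derivation:
Flatten:  l ∨ c ∧ j ∧ l ∨ b ∨ c ∧ g(b ∧ c ∨ b ∧ c ∧ l ∨ g(b ∧ b ∧ c, b ∨ b ∨ b ∨ c, g(l, c, c)) ∨ g(c ∨ c, g(l, l, l), g(l, c, c)) ∨ g(j, l, l), g(g(g(j, c, b), b ∨ j ∨ l, g(j, j, c)), b ∧ b ∧ g(l, b, b) ∧ j ∨ b ∧ c ∧ g(l, b, b) ∧ j, b ∨ c ∨ g(j, l, b) ∨ j), b ∨ c ∨ g(c ∧ c, b ∧ c ∧ j, b ∨ c ∨ j ∨ j)) ∧ l ∨ c
Sort:  b ∨ c ∨ c ∧ g(b ∧ c ∨ b ∧ c ∧ l ∨ g(b ∧ b ∧ c, b ∨ b ∨ b ∨ c, g(l, c, c)) ∨ g(c ∨ c, g(l, l, l), g(l, c, c)) ∨ g(j, l, l), g(g(g(j, c, b), b ∨ j ∨ l, g(j, j, c)), b ∧ b ∧ g(l, b, b) ∧ j ∨ b ∧ c ∧ g(l, b, b) ∧ j, b ∨ c ∨ g(j, l, b) ∨ j), b ∨ c ∨ g(c ∧ c, b ∧ c ∧ j, b ∨ c ∨ j ∨ j)) ∧ l ∨ c ∧ j ∧ l ∨ l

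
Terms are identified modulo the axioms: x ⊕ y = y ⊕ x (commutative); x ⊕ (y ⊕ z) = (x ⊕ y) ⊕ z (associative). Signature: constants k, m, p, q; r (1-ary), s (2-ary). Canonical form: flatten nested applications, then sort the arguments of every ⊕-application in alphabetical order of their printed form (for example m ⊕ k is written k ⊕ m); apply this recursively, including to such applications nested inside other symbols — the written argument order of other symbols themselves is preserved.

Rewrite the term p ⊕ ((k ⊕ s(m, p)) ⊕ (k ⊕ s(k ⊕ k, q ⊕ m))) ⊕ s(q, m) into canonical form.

Un-nest:  p ⊕ k ⊕ s(m, p) ⊕ k ⊕ s(k ⊕ k, q ⊕ m) ⊕ s(q, m)
Canonicalize subterm:  s(k ⊕ k, q ⊕ m)  →  s(k ⊕ k, m ⊕ q)
Sort arguments:  k ⊕ k ⊕ p ⊕ s(k ⊕ k, m ⊕ q) ⊕ s(m, p) ⊕ s(q, m)

Answer: k ⊕ k ⊕ p ⊕ s(k ⊕ k, m ⊕ q) ⊕ s(m, p) ⊕ s(q, m)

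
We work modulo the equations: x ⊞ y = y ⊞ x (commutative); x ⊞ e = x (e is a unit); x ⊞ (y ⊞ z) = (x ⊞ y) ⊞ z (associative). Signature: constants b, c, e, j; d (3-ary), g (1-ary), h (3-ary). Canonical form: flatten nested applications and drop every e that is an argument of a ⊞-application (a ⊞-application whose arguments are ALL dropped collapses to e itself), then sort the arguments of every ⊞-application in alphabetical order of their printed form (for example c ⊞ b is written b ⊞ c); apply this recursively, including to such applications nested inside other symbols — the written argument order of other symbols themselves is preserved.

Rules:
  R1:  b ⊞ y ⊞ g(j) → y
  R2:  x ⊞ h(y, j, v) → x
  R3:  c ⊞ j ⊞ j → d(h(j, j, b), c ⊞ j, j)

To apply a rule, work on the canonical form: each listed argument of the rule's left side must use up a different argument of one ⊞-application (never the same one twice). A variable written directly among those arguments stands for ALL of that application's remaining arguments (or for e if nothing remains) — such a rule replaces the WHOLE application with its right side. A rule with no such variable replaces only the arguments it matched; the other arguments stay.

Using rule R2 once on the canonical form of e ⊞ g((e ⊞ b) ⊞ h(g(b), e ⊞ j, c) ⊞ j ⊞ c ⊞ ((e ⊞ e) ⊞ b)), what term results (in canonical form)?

Answer: g(b ⊞ b ⊞ c ⊞ j)

Derivation:
Canonical form:  g(b ⊞ b ⊞ c ⊞ h(g(b), j, c) ⊞ j)
Match R2:  consume h(g(b), j, c);  v := c, x := b ⊞ b ⊞ c ⊞ j, y := g(b)
Every leftover argument binds to the variable; the entire application is replaced.
New term:  g(b ⊞ b ⊞ c ⊞ j)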